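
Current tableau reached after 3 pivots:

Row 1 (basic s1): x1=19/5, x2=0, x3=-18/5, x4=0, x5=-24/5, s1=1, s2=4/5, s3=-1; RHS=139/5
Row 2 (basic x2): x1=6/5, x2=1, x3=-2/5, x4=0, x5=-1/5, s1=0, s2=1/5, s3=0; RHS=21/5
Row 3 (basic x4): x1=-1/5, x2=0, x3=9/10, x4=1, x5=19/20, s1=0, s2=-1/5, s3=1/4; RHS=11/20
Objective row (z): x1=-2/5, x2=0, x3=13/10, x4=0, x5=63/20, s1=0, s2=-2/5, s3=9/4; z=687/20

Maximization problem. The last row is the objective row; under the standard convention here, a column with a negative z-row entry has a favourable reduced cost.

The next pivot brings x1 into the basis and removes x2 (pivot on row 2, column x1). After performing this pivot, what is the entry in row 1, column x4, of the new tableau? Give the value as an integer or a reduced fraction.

0

Pivot element is row 2, column x1: 6/5.
Normalize row 2: new (row 2, x4) = 0/(6/5) = 0.
row 1 ← row 1 − (19/5)·(new row 2): 0 − (19/5)·0 = 0.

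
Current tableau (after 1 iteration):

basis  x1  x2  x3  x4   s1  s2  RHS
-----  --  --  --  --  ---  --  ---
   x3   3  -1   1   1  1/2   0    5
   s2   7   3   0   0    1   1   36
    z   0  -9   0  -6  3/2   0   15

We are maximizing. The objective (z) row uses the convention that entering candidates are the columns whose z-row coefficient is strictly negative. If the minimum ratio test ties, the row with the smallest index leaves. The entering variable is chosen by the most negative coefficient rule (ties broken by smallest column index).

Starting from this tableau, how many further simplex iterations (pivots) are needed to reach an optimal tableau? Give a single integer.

pivot: x2 in, s2 out → z = 123
pivot: x4 in, x3 out → z = 225
No improving column remains; optimal.

2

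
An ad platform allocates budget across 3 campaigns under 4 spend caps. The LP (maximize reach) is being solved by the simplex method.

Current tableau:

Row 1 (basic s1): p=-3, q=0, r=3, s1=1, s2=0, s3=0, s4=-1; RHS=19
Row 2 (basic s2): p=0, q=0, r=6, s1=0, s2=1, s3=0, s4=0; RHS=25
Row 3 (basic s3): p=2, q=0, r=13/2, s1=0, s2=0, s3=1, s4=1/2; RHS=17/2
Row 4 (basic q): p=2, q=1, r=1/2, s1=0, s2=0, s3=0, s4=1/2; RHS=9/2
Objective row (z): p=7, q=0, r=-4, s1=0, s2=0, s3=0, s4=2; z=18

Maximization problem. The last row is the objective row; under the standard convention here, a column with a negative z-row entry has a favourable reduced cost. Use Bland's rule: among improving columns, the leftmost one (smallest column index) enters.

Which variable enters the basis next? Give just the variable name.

Objective-row coefficients: p: 7, q: 0, r: -4, s1: 0, s2: 0, s3: 0, s4: 2.
Improving columns: r. Bland's rule picks the smallest column index → r.

r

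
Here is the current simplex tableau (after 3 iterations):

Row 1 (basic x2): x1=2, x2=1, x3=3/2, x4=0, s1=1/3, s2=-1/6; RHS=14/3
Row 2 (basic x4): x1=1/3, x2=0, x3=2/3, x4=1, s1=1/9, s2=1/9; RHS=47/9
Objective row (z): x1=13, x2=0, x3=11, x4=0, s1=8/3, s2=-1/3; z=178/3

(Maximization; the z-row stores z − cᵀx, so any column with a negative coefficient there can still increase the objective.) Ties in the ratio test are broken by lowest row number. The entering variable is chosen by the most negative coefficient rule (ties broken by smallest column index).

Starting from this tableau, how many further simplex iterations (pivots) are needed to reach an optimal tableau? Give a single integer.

pivot: s2 in, x4 out → z = 75
No improving column remains; optimal.

1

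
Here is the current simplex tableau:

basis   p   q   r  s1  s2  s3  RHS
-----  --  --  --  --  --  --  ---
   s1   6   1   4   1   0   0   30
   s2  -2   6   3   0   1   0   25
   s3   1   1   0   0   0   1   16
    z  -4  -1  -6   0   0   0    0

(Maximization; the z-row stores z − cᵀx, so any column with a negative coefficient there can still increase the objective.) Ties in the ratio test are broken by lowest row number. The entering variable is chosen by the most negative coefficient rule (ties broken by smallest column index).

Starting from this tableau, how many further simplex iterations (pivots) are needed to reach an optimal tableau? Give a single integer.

pivot: r in, s1 out → z = 45
No improving column remains; optimal.

1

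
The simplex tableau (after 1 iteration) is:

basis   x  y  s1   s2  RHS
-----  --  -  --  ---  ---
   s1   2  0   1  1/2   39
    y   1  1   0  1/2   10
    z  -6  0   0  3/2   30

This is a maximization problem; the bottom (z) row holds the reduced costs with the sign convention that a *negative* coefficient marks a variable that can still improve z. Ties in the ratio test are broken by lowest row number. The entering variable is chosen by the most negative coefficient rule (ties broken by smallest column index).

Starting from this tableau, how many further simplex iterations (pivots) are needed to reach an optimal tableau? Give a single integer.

pivot: x in, y out → z = 90
No improving column remains; optimal.

1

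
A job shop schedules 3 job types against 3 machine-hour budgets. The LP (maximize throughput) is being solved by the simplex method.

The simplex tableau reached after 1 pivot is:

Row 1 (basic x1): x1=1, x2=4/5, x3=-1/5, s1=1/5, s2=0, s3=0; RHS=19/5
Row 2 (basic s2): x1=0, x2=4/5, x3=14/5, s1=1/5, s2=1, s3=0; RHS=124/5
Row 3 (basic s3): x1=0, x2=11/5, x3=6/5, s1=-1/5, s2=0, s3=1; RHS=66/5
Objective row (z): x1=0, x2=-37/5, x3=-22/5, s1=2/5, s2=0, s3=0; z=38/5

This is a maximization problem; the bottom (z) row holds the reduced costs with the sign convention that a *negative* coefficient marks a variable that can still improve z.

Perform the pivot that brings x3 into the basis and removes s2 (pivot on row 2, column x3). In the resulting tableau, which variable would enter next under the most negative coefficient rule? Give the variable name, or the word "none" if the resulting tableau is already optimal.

x2

Pivot element 14/5. New z-row = old z-row − (-22/5)·(row 2/(14/5)).
Updated z-row coefficients: x1: 0, x2: -43/7, x3: 0, s1: 5/7, s2: 11/7, s3: 0.
The most negative is -43/7 in column x2, so x2 would enter next.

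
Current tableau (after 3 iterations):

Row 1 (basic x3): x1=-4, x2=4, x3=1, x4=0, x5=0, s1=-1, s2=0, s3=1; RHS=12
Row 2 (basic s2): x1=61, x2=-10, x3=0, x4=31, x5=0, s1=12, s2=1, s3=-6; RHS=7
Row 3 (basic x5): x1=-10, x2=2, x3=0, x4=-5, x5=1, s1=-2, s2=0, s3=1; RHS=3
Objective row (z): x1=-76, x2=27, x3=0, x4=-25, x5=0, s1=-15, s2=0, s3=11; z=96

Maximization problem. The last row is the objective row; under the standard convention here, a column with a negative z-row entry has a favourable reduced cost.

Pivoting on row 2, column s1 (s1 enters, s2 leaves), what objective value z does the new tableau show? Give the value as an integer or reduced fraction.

419/4

Minimum ratio for s1: 7/12 = 7/12.
z changes by −(z-row coeff of s1)·ratio = −(-15)·(7/12) = 35/4.
New z = 96 + (35/4) = 419/4.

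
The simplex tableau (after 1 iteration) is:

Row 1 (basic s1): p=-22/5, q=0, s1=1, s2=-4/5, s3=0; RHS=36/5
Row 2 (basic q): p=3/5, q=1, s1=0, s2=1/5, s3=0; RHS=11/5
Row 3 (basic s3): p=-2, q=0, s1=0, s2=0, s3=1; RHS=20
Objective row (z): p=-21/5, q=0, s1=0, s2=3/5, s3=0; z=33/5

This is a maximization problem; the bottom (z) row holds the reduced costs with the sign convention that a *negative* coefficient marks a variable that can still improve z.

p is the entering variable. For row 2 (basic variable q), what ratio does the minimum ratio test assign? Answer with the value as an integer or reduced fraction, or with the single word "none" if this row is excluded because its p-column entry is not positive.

Ratio = RHS / (p entry) = (11/5) / (3/5) = 11/3.

11/3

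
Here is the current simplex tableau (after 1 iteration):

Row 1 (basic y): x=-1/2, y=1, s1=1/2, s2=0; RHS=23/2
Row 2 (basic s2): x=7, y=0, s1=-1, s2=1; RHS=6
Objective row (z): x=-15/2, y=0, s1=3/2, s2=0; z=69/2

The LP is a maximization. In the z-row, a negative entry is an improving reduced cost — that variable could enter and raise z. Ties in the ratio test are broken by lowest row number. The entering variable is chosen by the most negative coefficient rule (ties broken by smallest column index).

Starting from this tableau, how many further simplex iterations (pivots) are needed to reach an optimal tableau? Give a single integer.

pivot: x in, s2 out → z = 573/14
No improving column remains; optimal.

1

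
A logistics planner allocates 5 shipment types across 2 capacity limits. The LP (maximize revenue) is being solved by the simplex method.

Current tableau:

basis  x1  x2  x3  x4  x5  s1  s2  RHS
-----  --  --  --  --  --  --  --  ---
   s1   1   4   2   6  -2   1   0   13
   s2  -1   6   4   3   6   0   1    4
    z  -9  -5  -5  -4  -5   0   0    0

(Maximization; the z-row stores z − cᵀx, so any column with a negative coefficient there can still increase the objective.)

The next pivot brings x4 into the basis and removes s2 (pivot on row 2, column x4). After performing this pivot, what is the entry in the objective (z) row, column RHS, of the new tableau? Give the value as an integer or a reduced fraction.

16/3

Pivot element is row 2, column x4: 3.
Normalize row 2: new (row 2, RHS) = 4/3 = 4/3.
z-row ← z-row − (-4)·(new row 2): 0 − (-4)·(4/3) = 16/3.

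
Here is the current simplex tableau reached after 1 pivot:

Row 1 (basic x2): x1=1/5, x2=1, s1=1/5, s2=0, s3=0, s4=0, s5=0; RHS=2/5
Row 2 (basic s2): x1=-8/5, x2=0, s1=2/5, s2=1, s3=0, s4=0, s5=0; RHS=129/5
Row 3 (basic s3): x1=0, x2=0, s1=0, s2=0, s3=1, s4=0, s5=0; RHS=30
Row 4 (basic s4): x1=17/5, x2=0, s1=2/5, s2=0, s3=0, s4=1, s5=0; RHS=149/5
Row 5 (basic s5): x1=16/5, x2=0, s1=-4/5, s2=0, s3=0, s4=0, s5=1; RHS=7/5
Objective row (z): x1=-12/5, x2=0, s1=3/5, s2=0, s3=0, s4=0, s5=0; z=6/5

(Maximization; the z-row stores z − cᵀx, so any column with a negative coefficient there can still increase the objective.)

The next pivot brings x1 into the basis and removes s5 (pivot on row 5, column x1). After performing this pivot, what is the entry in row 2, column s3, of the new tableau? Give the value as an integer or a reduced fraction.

Pivot element is row 5, column x1: 16/5.
Normalize row 5: new (row 5, s3) = 0/(16/5) = 0.
row 2 ← row 2 − (-8/5)·(new row 5): 0 − (-8/5)·0 = 0.

0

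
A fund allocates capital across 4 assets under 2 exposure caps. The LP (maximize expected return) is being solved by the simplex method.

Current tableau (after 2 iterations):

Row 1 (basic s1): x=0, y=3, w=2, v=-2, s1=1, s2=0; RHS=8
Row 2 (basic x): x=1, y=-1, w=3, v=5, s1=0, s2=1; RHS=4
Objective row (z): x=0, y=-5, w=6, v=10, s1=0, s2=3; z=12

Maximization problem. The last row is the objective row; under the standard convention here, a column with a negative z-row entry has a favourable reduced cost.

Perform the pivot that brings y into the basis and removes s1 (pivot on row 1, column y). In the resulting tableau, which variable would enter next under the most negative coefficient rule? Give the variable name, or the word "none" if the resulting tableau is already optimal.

none

Pivot element 3. New z-row = old z-row − (-5)·(row 1/3).
Updated z-row coefficients: x: 0, y: 0, w: 28/3, v: 20/3, s1: 5/3, s2: 3.
No coefficient is strictly negative; the tableau after this pivot is optimal.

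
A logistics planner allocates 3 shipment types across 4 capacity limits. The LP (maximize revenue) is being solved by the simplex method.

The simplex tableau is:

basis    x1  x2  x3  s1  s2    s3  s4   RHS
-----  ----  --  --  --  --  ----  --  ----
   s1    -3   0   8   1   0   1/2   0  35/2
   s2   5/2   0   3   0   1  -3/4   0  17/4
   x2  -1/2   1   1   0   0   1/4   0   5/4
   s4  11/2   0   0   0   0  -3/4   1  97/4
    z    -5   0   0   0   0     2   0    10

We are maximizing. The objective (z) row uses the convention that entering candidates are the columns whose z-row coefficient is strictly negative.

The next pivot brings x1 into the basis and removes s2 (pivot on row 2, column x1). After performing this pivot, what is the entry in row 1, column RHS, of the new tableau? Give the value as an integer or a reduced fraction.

Pivot element is row 2, column x1: 5/2.
Normalize row 2: new (row 2, RHS) = (17/4)/(5/2) = 17/10.
row 1 ← row 1 − (-3)·(new row 2): 35/2 − (-3)·(17/10) = 113/5.

113/5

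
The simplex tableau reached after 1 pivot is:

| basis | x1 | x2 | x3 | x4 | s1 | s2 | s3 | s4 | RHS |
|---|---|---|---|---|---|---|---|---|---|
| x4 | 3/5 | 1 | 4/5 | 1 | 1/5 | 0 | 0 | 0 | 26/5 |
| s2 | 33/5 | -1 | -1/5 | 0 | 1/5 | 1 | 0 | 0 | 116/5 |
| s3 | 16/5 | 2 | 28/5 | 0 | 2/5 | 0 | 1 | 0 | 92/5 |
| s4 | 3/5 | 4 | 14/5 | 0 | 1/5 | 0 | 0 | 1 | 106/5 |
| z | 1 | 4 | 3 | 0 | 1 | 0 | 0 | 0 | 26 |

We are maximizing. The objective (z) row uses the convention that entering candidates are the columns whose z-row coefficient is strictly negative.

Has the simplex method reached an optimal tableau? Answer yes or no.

No objective-row coefficient is strictly negative, so no entering variable exists; the tableau is optimal.

yes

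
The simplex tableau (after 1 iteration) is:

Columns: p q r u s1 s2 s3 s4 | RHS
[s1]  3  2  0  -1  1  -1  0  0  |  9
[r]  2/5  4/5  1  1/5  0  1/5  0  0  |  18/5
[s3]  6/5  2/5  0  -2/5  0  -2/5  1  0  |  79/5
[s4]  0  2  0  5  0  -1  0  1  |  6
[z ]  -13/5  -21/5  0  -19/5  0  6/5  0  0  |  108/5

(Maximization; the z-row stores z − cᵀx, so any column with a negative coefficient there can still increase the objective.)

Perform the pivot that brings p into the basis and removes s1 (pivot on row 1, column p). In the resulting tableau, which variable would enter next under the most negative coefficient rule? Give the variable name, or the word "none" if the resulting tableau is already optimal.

Pivot element 3. New z-row = old z-row − (-13/5)·(row 1/3).
Updated z-row coefficients: p: 0, q: -37/15, r: 0, u: -14/3, s1: 13/15, s2: 1/3, s3: 0, s4: 0.
The most negative is -14/3 in column u, so u would enter next.

u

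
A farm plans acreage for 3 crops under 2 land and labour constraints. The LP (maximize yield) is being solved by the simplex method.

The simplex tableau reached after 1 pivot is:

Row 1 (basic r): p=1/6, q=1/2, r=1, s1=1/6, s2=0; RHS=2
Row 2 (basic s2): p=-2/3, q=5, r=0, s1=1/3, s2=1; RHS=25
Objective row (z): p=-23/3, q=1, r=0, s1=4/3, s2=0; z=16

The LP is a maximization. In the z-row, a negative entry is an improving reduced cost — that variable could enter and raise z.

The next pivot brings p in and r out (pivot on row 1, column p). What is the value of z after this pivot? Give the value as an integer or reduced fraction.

108

Minimum ratio for p: 2/(1/6) = 12.
z changes by −(z-row coeff of p)·ratio = −(-23/3)·12 = 92.
New z = 16 + 92 = 108.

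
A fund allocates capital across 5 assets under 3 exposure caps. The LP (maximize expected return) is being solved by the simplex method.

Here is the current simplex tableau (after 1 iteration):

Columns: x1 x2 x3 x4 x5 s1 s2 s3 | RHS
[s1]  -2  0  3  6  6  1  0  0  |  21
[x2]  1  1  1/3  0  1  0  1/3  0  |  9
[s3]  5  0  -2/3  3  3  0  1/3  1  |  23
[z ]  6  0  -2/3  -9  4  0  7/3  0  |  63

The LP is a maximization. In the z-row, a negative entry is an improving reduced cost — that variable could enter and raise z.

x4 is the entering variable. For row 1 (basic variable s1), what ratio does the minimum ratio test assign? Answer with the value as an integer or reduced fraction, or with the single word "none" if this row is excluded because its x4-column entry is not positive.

7/2

Ratio = RHS / (x4 entry) = 21 / 6 = 7/2.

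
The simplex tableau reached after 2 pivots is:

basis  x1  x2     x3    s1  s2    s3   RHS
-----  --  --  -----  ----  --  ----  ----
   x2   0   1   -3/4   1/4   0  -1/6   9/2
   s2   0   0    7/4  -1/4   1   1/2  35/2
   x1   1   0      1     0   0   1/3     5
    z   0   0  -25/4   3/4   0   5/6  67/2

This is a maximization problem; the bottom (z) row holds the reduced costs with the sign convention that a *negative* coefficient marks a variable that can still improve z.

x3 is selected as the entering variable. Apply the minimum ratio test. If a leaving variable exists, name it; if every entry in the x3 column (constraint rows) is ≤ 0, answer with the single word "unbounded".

Ratios: row 1 (x2): entry -3/4 ≤ 0, skip; row 2 (s2): (35/2)/(7/4) = 10; row 3 (x1): 5/1 = 5.
Minimum ratio is in the x1 row, so x1 leaves.

x1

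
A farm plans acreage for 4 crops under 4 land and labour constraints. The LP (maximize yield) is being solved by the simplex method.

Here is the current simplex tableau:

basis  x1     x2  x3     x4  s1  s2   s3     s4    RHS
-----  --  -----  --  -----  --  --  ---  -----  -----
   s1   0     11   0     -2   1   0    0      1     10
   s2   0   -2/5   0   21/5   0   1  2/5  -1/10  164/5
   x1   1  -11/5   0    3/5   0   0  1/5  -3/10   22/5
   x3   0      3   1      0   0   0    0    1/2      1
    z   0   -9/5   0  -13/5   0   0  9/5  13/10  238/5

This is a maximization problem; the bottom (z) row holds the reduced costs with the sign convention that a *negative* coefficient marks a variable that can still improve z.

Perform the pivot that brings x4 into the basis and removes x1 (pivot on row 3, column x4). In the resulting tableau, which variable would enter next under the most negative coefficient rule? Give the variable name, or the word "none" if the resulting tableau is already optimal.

Pivot element 3/5. New z-row = old z-row − (-13/5)·(row 3/(3/5)).
Updated z-row coefficients: x1: 13/3, x2: -34/3, x3: 0, x4: 0, s1: 0, s2: 0, s3: 8/3, s4: 0.
The most negative is -34/3 in column x2, so x2 would enter next.

x2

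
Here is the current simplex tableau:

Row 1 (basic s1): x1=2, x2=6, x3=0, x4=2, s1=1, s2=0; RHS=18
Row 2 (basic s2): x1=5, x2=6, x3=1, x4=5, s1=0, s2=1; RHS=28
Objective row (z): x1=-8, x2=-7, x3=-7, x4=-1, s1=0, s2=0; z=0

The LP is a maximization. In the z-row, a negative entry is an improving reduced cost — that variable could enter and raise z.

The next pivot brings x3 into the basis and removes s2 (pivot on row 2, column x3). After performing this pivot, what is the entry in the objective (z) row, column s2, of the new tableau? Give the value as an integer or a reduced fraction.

7

Pivot element is row 2, column x3: 1.
Normalize row 2: new (row 2, s2) = 1/1 = 1.
z-row ← z-row − (-7)·(new row 2): 0 − (-7)·1 = 7.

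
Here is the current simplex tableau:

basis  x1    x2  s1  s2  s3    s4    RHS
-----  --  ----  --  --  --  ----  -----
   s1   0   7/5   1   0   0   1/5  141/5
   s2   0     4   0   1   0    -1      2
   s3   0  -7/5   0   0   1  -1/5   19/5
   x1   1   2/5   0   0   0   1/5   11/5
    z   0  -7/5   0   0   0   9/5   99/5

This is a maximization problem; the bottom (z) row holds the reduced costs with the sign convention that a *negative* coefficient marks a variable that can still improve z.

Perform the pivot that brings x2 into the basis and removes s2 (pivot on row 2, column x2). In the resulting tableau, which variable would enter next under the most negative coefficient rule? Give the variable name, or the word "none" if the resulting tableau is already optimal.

none

Pivot element 4. New z-row = old z-row − (-7/5)·(row 2/4).
Updated z-row coefficients: x1: 0, x2: 0, s1: 0, s2: 7/20, s3: 0, s4: 29/20.
No coefficient is strictly negative; the tableau after this pivot is optimal.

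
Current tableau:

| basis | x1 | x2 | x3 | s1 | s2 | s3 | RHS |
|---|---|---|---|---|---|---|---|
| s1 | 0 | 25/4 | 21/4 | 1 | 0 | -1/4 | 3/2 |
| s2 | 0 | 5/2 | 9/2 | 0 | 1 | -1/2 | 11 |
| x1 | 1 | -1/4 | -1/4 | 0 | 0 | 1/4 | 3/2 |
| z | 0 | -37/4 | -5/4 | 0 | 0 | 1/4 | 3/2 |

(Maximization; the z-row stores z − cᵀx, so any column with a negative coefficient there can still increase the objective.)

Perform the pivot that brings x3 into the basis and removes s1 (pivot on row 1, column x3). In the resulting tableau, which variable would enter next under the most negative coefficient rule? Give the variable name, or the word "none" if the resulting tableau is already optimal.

x2

Pivot element 21/4. New z-row = old z-row − (-5/4)·(row 1/(21/4)).
Updated z-row coefficients: x1: 0, x2: -163/21, x3: 0, s1: 5/21, s2: 0, s3: 4/21.
The most negative is -163/21 in column x2, so x2 would enter next.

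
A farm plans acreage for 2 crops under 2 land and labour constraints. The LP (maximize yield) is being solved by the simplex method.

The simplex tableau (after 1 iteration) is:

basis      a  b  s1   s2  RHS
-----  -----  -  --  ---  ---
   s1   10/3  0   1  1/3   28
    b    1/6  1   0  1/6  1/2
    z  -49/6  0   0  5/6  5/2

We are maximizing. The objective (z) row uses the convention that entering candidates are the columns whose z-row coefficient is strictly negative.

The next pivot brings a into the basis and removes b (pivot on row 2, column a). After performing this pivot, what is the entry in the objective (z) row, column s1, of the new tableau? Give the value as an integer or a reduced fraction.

0

Pivot element is row 2, column a: 1/6.
Normalize row 2: new (row 2, s1) = 0/(1/6) = 0.
z-row ← z-row − (-49/6)·(new row 2): 0 − (-49/6)·0 = 0.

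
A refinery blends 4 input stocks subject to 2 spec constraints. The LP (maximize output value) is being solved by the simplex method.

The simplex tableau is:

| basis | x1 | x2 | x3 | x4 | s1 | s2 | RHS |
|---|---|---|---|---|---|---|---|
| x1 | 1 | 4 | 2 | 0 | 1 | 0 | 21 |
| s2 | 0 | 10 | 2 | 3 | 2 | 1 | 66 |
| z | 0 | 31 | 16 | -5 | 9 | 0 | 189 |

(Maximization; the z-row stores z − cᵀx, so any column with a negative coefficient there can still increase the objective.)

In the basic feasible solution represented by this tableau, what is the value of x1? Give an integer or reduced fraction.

x1 is basic (row 1); its value is the RHS of that row: 21.

21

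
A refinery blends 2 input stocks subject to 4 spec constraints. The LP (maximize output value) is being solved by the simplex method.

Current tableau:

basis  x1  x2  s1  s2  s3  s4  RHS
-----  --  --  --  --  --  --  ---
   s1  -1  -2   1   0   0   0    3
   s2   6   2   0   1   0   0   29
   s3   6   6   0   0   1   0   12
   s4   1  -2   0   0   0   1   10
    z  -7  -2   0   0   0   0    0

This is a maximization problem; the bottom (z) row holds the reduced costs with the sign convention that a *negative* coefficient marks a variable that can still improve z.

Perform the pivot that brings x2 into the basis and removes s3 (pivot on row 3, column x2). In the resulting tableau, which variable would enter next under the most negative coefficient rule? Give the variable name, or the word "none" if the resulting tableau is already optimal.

Pivot element 6. New z-row = old z-row − (-2)·(row 3/6).
Updated z-row coefficients: x1: -5, x2: 0, s1: 0, s2: 0, s3: 1/3, s4: 0.
The most negative is -5 in column x1, so x1 would enter next.

x1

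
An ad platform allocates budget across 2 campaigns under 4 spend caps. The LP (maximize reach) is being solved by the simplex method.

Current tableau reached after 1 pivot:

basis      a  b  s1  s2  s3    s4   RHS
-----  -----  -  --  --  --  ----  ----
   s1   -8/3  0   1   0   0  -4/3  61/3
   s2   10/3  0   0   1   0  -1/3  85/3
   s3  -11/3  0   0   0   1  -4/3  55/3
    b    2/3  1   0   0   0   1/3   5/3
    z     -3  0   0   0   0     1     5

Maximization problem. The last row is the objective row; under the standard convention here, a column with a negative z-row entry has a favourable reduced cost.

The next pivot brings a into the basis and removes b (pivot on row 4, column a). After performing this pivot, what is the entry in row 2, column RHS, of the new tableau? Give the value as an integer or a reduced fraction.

Pivot element is row 4, column a: 2/3.
Normalize row 4: new (row 4, RHS) = (5/3)/(2/3) = 5/2.
row 2 ← row 2 − (10/3)·(new row 4): 85/3 − (10/3)·(5/2) = 20.

20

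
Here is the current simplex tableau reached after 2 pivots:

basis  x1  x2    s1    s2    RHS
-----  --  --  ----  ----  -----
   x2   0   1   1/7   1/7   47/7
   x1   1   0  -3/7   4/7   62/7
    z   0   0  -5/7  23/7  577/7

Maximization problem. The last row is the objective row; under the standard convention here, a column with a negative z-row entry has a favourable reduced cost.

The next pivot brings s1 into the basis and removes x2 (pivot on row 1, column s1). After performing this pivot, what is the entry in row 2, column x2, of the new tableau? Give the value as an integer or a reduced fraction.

Pivot element is row 1, column s1: 1/7.
Normalize row 1: new (row 1, x2) = 1/(1/7) = 7.
row 2 ← row 2 − (-3/7)·(new row 1): 0 − (-3/7)·7 = 3.

3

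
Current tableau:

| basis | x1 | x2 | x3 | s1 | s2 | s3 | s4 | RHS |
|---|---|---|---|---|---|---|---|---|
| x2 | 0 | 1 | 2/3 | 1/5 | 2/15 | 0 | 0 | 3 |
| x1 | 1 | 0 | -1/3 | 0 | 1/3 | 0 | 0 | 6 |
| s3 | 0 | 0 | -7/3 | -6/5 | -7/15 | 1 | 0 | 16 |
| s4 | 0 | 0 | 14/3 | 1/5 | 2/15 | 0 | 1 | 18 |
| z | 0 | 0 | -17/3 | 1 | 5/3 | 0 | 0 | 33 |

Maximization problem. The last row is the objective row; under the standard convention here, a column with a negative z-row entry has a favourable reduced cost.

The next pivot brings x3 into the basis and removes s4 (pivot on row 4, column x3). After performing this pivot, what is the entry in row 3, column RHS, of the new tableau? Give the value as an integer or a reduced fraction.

25

Pivot element is row 4, column x3: 14/3.
Normalize row 4: new (row 4, RHS) = 18/(14/3) = 27/7.
row 3 ← row 3 − (-7/3)·(new row 4): 16 − (-7/3)·(27/7) = 25.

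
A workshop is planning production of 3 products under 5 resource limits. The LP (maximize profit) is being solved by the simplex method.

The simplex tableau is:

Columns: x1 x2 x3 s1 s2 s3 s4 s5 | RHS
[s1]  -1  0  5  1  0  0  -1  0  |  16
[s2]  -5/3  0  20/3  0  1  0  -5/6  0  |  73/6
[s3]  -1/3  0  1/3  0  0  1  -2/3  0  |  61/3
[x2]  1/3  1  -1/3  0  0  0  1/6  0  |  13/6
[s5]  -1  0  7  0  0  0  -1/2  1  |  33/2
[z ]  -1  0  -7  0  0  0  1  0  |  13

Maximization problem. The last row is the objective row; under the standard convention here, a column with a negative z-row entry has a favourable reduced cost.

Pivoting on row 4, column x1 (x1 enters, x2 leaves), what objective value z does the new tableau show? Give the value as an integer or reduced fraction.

Minimum ratio for x1: (13/6)/(1/3) = 13/2.
z changes by −(z-row coeff of x1)·ratio = −(-1)·(13/2) = 13/2.
New z = 13 + (13/2) = 39/2.

39/2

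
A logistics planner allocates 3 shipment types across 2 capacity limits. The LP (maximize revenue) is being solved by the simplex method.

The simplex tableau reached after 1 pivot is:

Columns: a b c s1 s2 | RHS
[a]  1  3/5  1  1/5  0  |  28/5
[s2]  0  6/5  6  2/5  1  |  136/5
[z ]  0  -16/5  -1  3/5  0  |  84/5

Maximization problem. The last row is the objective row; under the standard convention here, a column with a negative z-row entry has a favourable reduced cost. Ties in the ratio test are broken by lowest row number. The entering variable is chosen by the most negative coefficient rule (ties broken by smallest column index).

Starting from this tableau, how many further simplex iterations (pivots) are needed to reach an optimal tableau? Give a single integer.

pivot: b in, a out → z = 140/3
No improving column remains; optimal.

1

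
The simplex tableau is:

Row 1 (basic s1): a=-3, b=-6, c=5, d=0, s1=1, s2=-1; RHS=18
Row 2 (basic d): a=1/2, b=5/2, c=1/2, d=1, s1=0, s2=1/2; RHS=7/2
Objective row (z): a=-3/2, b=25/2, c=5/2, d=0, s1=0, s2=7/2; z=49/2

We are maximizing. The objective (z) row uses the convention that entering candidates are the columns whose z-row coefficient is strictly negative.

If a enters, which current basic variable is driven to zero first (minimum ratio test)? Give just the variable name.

d

Ratios: row 1 (s1): entry -3 ≤ 0, skip; row 2 (d): (7/2)/(1/2) = 7.
Minimum ratio 7 is in the d row, so d leaves.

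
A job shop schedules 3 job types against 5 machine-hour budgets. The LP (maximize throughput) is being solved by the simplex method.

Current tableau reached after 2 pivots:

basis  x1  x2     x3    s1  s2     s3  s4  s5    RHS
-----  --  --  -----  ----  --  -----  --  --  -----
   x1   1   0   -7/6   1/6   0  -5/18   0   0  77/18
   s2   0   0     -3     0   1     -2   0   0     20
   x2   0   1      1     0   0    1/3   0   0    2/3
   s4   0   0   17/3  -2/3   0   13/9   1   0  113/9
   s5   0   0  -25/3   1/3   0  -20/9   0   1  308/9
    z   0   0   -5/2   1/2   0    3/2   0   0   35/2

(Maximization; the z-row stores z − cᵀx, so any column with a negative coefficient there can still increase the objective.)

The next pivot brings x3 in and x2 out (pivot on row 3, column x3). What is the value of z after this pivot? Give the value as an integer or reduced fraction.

115/6

Minimum ratio for x3: (2/3)/1 = 2/3.
z changes by −(z-row coeff of x3)·ratio = −(-5/2)·(2/3) = 5/3.
New z = 35/2 + (5/3) = 115/6.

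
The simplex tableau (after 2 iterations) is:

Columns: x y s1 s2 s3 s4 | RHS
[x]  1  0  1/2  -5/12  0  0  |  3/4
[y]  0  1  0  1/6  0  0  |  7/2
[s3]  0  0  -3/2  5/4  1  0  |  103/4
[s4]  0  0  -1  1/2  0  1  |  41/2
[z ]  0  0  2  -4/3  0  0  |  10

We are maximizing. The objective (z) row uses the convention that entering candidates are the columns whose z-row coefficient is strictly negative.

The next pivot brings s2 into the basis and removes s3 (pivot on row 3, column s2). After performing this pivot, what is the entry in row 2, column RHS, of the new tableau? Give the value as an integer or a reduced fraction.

Pivot element is row 3, column s2: 5/4.
Normalize row 3: new (row 3, RHS) = (103/4)/(5/4) = 103/5.
row 2 ← row 2 − (1/6)·(new row 3): 7/2 − (1/6)·(103/5) = 1/15.

1/15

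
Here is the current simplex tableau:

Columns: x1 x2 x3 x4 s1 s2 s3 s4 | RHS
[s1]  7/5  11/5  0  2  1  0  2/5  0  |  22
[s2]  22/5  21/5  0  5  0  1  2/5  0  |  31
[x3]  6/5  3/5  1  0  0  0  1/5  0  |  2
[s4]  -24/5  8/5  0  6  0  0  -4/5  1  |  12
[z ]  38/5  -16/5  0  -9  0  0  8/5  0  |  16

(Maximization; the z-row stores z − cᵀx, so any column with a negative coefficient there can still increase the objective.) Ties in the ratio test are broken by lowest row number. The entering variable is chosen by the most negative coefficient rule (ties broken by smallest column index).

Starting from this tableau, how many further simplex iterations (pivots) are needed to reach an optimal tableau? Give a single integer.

pivot: x4 in, s4 out → z = 34
pivot: x2 in, x3 out → z = 110/3
No improving column remains; optimal.

2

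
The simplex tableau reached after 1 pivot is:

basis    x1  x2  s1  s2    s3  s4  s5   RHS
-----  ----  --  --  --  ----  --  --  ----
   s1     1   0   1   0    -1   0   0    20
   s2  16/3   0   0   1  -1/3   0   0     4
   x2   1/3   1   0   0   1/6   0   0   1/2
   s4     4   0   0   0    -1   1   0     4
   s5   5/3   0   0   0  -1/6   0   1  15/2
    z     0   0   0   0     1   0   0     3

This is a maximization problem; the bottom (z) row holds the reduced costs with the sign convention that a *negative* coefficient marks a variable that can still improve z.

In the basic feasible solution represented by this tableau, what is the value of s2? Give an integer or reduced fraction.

4

s2 is basic (row 2); its value is the RHS of that row: 4.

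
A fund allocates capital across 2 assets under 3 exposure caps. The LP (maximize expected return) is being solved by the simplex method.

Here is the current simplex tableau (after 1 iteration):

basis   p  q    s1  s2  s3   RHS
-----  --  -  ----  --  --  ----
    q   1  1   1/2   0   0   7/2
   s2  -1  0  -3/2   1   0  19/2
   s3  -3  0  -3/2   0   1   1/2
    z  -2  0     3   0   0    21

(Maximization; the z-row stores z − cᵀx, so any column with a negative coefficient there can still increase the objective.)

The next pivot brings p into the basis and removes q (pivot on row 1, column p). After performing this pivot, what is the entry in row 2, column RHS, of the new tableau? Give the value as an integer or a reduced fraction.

Pivot element is row 1, column p: 1.
Normalize row 1: new (row 1, RHS) = (7/2)/1 = 7/2.
row 2 ← row 2 − (-1)·(new row 1): 19/2 − (-1)·(7/2) = 13.

13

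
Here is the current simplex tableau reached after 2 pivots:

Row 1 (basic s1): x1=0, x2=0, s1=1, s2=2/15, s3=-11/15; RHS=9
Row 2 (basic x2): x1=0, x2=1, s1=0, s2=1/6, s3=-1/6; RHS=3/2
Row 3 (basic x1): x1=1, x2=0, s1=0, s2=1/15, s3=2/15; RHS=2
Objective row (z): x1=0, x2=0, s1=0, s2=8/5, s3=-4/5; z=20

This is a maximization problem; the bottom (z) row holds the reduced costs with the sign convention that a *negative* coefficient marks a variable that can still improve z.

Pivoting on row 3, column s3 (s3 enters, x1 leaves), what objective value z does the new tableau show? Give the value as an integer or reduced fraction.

32

Minimum ratio for s3: 2/(2/15) = 15.
z changes by −(z-row coeff of s3)·ratio = −(-4/5)·15 = 12.
New z = 20 + 12 = 32.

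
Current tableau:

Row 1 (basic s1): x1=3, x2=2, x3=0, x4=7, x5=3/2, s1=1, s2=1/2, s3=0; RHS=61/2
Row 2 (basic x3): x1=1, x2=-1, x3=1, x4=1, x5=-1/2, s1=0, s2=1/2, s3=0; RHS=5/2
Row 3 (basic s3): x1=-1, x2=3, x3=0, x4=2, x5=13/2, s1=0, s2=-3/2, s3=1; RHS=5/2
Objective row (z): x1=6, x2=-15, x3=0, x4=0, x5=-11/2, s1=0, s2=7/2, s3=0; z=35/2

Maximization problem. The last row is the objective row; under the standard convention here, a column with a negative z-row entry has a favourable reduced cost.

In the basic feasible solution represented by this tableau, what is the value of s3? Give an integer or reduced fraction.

s3 is basic (row 3); its value is the RHS of that row: 5/2.

5/2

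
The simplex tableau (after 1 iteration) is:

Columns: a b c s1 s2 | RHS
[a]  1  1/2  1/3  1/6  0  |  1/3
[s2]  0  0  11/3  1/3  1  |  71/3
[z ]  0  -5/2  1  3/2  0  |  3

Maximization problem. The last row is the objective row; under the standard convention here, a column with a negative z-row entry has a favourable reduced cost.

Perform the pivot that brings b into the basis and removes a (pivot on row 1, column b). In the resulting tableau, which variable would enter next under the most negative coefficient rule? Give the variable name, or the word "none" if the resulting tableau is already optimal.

none

Pivot element 1/2. New z-row = old z-row − (-5/2)·(row 1/(1/2)).
Updated z-row coefficients: a: 5, b: 0, c: 8/3, s1: 7/3, s2: 0.
No coefficient is strictly negative; the tableau after this pivot is optimal.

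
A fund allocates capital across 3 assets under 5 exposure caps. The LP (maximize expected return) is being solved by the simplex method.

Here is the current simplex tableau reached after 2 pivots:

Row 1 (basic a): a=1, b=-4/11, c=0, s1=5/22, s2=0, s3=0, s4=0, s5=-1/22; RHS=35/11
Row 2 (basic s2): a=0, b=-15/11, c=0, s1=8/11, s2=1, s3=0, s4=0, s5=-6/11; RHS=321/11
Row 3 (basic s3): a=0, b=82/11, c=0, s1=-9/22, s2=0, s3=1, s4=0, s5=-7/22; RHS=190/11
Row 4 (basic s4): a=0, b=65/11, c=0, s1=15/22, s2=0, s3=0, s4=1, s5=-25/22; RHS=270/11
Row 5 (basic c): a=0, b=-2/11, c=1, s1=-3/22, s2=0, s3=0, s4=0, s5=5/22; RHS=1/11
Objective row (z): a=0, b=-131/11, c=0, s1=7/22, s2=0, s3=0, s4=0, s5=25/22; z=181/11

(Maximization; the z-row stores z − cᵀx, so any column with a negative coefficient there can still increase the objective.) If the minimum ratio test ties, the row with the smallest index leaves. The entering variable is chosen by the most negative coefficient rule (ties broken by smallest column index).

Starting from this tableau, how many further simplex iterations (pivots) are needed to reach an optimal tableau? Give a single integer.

pivot: b in, s3 out → z = 1806/41
pivot: s1 in, s4 out → z = 143/3
No improving column remains; optimal.

2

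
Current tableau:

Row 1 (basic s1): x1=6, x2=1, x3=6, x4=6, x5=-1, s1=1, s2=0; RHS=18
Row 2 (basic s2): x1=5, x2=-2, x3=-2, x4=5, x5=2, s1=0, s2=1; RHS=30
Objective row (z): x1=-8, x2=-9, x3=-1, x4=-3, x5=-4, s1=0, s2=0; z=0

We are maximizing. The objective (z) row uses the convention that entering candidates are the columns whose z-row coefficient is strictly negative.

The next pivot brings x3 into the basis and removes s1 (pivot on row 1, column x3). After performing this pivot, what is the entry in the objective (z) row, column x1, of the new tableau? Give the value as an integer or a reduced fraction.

Pivot element is row 1, column x3: 6.
Normalize row 1: new (row 1, x1) = 6/6 = 1.
z-row ← z-row − (-1)·(new row 1): -8 − (-1)·1 = -7.

-7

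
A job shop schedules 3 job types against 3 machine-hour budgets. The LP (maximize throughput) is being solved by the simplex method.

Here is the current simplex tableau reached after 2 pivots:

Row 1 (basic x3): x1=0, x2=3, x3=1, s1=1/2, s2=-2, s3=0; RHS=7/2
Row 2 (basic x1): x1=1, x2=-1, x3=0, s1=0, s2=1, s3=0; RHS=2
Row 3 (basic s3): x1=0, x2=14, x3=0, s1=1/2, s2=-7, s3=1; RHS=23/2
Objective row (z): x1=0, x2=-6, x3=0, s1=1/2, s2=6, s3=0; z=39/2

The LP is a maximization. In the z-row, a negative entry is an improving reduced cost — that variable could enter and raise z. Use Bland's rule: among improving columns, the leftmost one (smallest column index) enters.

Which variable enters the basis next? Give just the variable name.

x2

Objective-row coefficients: x1: 0, x2: -6, x3: 0, s1: 1/2, s2: 6, s3: 0.
Improving columns: x2. Bland's rule picks the smallest column index → x2.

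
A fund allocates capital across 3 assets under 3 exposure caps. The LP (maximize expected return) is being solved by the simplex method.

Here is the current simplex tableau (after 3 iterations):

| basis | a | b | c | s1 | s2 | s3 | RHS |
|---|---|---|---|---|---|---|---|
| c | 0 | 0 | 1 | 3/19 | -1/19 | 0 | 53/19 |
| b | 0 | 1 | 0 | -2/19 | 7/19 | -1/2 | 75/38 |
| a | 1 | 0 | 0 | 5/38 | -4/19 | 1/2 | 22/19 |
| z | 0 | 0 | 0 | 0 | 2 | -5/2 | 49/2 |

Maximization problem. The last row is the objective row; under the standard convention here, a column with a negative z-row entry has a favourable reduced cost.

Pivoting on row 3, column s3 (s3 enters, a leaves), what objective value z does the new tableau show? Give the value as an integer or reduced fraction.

Minimum ratio for s3: (22/19)/(1/2) = 44/19.
z changes by −(z-row coeff of s3)·ratio = −(-5/2)·(44/19) = 110/19.
New z = 49/2 + (110/19) = 1151/38.

1151/38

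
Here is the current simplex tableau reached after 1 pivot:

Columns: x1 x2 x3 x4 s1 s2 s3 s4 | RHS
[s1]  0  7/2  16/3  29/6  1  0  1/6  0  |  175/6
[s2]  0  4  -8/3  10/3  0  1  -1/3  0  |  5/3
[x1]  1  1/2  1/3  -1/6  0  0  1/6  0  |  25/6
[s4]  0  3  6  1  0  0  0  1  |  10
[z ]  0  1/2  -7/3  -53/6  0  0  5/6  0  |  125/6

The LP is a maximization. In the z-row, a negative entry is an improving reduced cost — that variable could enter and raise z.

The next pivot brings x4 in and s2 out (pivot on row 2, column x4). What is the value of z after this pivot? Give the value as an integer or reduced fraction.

101/4

Minimum ratio for x4: (5/3)/(10/3) = 1/2.
z changes by −(z-row coeff of x4)·ratio = −(-53/6)·(1/2) = 53/12.
New z = 125/6 + (53/12) = 101/4.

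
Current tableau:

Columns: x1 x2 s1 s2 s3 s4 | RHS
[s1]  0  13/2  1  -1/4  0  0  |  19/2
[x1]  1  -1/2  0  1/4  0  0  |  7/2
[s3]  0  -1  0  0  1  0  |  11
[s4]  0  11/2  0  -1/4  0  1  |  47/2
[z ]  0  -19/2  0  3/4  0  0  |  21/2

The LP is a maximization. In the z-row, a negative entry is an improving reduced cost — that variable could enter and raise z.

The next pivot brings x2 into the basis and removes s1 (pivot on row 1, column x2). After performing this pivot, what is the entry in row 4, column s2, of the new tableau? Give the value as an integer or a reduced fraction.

-1/26

Pivot element is row 1, column x2: 13/2.
Normalize row 1: new (row 1, s2) = (-1/4)/(13/2) = -1/26.
row 4 ← row 4 − (11/2)·(new row 1): -1/4 − (11/2)·(-1/26) = -1/26.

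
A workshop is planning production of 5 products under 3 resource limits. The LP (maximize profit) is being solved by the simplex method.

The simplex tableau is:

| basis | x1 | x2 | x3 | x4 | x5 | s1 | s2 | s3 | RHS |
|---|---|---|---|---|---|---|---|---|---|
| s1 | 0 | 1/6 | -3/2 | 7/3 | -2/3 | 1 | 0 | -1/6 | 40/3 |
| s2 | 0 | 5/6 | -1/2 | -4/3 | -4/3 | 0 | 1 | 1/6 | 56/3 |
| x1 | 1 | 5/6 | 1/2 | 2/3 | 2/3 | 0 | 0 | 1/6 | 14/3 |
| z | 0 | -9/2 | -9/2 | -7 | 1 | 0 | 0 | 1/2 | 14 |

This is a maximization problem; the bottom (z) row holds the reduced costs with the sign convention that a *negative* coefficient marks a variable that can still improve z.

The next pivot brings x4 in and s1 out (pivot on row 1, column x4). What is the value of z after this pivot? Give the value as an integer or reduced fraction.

Minimum ratio for x4: (40/3)/(7/3) = 40/7.
z changes by −(z-row coeff of x4)·ratio = −(-7)·(40/7) = 40.
New z = 14 + 40 = 54.

54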